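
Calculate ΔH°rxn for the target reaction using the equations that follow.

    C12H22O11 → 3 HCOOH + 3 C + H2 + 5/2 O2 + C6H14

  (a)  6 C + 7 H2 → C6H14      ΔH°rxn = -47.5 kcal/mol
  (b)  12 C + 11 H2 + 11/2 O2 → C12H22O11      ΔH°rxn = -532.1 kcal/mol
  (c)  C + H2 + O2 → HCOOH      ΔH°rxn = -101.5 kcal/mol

(a) as written (C6H14 already on the product side): -47.5 kcal/mol
(b) reversed (reverse to put C12H22O11 on the reactant side): +532.1 kcal/mol
(c) × 3 (×3 to match 3 HCOOH in the target): (3)·(-101.5) = -304.5 kcal/mol
Combining the equations, ΔH°rxn = (1)·(-47.5) + (-1)·(-532.1) + (3)·(-101.5) = 180.1 kcal/mol

ΔH°rxn = 180.1 kcal/mol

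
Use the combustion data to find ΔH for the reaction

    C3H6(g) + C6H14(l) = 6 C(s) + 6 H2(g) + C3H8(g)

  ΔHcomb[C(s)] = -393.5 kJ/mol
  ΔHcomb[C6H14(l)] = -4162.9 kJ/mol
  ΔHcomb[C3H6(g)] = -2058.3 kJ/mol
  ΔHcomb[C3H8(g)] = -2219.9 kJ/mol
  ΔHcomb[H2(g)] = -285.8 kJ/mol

With combustion enthalpies, reactants minus products:
= [1·(-2058.3) + 1·(-4162.9)] − [6·(-393.5) + 6·(-285.8) + 1·(-2219.9)]
= 74.5 kJ/mol

ΔH = 74.5 kJ/mol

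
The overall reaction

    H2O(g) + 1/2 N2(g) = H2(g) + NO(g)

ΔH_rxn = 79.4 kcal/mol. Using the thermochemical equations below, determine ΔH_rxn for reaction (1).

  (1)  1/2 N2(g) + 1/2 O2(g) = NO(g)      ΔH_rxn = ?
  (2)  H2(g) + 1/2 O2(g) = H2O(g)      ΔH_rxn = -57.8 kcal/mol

(1) as written: contributes x
(2) reversed: +57.8 kcal/mol
+79.4 = (+57.8) + x
x = (+79.4 − (+57.8)) / (1) = 21.6 kcal/mol

ΔH_rxn = 21.6 kcal/mol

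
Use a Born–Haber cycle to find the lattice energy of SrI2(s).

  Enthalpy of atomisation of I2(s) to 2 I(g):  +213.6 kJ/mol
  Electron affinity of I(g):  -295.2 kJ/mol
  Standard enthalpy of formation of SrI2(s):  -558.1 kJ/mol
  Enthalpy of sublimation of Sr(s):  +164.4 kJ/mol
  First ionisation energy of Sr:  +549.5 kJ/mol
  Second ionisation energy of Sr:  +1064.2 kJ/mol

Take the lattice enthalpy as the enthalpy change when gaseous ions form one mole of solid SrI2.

U = -1959.4 kJ/mol

ΔHf° = 1·ΔHsub + 1·(ΣIE) + 1·D(I2) + 2·EA + U
-558.1 = 1·(+164.4) + 1·(+1613.7) + 1·(+213.6) + 2·(-295.2) + U
U = -558.1 − (+1401.3) = -1959.4 kJ/mol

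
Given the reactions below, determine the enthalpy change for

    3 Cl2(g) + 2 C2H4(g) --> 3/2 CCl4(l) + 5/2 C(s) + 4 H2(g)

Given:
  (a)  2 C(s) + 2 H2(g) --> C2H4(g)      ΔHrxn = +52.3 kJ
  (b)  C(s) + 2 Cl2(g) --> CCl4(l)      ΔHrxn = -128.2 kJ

(a) reversed and × 2: (-2)·(+52.3) = -104.6 kJ
(b) × 3/2: (3/2)·(-128.2) = -192.3 kJ
ΔHrxn = (-2)·(+52.3) + (3/2)·(-128.2) = -296.9 kJ

ΔHrxn = -296.9 kJ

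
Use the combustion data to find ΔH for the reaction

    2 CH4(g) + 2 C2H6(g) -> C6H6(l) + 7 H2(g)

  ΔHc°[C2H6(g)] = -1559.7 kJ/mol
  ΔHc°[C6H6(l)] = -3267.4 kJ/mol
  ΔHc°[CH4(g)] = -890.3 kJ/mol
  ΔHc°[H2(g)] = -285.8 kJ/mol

ΔH = 368.0 kJ/mol

With combustion enthalpies, reactants minus products:
= [2·(-890.3) + 2·(-1559.7)] − [1·(-3267.4) + 7·(-285.8)]
= 368.0 kJ/mol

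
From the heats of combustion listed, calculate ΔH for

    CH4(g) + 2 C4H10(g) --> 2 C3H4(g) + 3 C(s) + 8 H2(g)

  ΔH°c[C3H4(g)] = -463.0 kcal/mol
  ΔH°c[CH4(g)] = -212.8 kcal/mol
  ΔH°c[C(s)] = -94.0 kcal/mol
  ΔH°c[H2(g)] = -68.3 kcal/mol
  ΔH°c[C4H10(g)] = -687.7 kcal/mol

Using ΔH = Σ nΔHc°(reactants) − Σ nΔHc°(products):
= [1·(-212.8) + 2·(-687.7)] − [2·(-463.0) + 3·(-94.0) + 8·(-68.3)]
= 166.2 kcal/mol

ΔH = 166.2 kcal/mol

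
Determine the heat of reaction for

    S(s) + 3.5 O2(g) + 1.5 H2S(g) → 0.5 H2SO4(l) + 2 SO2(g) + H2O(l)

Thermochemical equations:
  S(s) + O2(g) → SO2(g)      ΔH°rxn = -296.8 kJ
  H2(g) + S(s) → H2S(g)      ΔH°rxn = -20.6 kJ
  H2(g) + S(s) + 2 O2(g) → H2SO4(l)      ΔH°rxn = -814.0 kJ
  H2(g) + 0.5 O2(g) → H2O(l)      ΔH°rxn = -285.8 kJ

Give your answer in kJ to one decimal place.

equation 1 × 2: (2)·(-296.8) = -593.6 kJ
equation 2 reversed and × 3/2: (-3/2)·(-20.6) = +30.9 kJ
equation 3 × 1/2: (1/2)·(-814.0) = -407.0 kJ
equation 4 as written: -285.8 kJ
ΔH°rxn = (2)·(-296.8) + (-3/2)·(-20.6) + (1/2)·(-814.0) + (1)·(-285.8) = -1255.5 kJ

ΔH°rxn = -1255.5 kJ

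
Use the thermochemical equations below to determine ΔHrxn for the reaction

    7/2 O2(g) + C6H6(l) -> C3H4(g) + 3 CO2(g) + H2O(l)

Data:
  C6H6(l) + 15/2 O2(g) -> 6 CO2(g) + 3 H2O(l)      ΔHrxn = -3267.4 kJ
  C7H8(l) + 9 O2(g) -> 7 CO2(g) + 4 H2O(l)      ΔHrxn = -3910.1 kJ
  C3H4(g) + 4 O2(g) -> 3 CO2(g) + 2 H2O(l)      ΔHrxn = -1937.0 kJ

equation 1 as written: -3267.4 kJ
equation 2: not needed.
equation 3 reversed: +1937.0 kJ
By Hess's law, ΔHrxn = (-3267.4) + (+1937.0) = -1330.4 kJ

ΔHrxn = -1330.4 kJ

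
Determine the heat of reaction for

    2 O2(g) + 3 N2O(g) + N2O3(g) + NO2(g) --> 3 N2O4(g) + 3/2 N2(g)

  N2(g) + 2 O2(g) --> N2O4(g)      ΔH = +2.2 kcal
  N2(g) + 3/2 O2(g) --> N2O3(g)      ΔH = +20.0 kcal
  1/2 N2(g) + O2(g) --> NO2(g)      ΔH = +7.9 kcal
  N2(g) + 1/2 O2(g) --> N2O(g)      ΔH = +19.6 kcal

equation 1 × 3 (×3 to match 3 N2O4(g) in the target): (3)·(+2.2) = +6.6 kcal
equation 2 reversed (reverse to put N2O3(g) on the reactant side): -20.0 kcal
equation 3 reversed (reverse to put NO2(g) on the reactant side): -7.9 kcal
equation 4 reversed and × 3 (N2O(g) must end up as a reactant; ×3 to match 3 N2O(g) in the target): (-3)·(+19.6) = -58.8 kcal
ΔH = (+6.6) + (-20.0) + (-7.9) + (-58.8) = -80.1 kcal

ΔH = -80.1 kcal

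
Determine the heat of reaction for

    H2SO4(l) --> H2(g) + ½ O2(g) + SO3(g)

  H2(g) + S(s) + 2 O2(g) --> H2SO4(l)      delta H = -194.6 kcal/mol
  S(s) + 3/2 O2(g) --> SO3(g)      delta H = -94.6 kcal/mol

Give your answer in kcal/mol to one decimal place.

delta H = 100.0 kcal/mol

equation 1 reversed: +194.6 kcal/mol
equation 2 as written: -94.6 kcal/mol
delta H = (-1)·(-194.6) + (1)·(-94.6) = 100.0 kcal/mol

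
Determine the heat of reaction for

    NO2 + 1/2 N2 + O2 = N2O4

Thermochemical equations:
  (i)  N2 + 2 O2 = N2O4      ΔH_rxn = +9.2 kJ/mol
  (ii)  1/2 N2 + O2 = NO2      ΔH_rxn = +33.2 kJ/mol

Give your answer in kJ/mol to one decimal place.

(i) as written: +9.2 kJ/mol
(ii) reversed: -33.2 kJ/mol
Combining the equations, ΔH_rxn = (1)·(+9.2) + (-1)·(+33.2) = -24.0 kJ/mol

ΔH_rxn = -24.0 kJ/mol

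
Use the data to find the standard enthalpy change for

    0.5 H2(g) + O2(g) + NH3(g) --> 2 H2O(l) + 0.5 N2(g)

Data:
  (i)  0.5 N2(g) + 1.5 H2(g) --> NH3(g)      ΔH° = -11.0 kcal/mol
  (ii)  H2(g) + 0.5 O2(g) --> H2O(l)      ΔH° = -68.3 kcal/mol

(i) reversed (reverse to put NH3(g) on the reactant side): +11.0 kcal/mol
(ii) × 2 (scale by 2 for the 2 H2O(l)): (2)·(-68.3) = -136.6 kcal/mol
Since enthalpy is a state function, ΔH° = (-1)·(-11.0) + (2)·(-68.3) = -125.6 kcal/mol

ΔH° = -125.6 kcal/mol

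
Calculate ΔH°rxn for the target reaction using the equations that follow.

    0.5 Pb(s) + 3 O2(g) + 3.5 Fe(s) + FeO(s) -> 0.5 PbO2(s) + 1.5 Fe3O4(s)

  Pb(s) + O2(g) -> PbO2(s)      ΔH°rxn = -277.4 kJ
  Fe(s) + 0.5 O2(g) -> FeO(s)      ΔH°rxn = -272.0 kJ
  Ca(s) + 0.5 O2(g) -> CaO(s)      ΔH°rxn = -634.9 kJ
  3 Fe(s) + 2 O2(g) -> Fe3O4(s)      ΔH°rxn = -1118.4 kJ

ΔH°rxn = -1544.3 kJ

equation 1 × 1/2: (1/2)·(-277.4) = -138.7 kJ
equation 2 reversed: +272.0 kJ
equation 3: not needed.
equation 4 × 3/2: (3/2)·(-1118.4) = -1677.6 kJ
By Hess's law, ΔH°rxn = (-138.7) + (+272.0) + (-1677.6) = -1544.3 kJ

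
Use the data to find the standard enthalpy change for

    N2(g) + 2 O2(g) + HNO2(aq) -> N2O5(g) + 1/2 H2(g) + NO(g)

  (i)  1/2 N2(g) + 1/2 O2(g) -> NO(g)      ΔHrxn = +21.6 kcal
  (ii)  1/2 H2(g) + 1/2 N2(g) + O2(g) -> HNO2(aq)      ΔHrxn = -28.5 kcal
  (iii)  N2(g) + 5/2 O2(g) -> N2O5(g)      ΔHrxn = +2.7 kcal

(i) as written: +21.6 kcal
(ii) reversed: +28.5 kcal
(iii) as written: +2.7 kcal
Summing the manipulated equations, ΔHrxn = (1)·(+21.6) + (-1)·(-28.5) + (1)·(+2.7) = 52.8 kcal

ΔHrxn = 52.8 kcal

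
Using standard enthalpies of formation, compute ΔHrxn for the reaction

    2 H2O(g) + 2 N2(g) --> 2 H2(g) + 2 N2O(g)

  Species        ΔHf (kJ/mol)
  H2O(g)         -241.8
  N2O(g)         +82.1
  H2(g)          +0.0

ΔH°rxn = Σ nΔHf°(products) − Σ nΔHf°(reactants).
Products: 2·(+0.0) + 2·(+82.1) = +164.2
Reactants: 2·(-241.8) + 2·(+0.0) = -483.6
ΔHrxn = (+164.2) − (-483.6) = 647.8 kJ/mol

ΔHrxn = 647.8 kJ/mol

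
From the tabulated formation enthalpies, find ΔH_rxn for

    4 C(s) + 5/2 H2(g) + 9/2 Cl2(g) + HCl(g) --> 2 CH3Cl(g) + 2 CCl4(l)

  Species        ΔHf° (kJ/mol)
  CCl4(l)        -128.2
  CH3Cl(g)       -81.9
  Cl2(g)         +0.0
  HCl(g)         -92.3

ΔH_rxn = -327.9 kJ/mol

ΔH°rxn = Σ nΔHf°(products) − Σ nΔHf°(reactants).
Products: 2·(-81.9) + 2·(-128.2) = -420.2
Reactants: 4·(+0.0) + 5/2·(+0.0) + 9/2·(+0.0) + 1·(-92.3) = -92.3
ΔH_rxn = (-420.2) − (-92.3) = -327.9 kJ/mol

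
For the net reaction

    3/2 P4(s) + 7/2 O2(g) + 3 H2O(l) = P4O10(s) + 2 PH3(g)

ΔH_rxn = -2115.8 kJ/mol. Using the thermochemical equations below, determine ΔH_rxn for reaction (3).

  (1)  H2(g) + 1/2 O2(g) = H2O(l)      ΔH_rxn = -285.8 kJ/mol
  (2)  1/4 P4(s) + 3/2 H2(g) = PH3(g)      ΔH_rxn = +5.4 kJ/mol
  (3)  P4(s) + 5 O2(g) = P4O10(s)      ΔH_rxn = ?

(1) reversed and × 3 (H2O(l) must end up as a reactant; ×3 to match 3 H2O(l) in the target): (-3)·(-285.8) = +857.4 kJ/mol
(2) × 2 (×2 to match 2 PH3(g) in the target): (2)·(+5.4) = +10.8 kJ/mol
(3) as written (P4O10(s) already on the product side): contributes x
-2115.8 = (+857.4) + (+10.8) + x
x = (-2115.8 − (+868.2)) / (1) = -2984.0 kJ/mol

ΔH_rxn = -2984.0 kJ/mol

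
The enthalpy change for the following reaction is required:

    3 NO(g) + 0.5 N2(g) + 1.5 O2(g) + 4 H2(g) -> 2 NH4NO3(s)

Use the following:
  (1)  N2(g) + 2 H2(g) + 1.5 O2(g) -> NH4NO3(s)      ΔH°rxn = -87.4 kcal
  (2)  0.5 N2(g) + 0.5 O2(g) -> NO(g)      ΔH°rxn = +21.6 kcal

(1) × 2 (×2 to match 2 NH4NO3(s) in the target): (2)·(-87.4) = -174.8 kcal
(2) reversed and × 3 (NO(g) must end up as a reactant; ×3 to match 3 NO(g) in the target): (-3)·(+21.6) = -64.8 kcal
By Hess's law, ΔH°rxn = (-174.8) + (-64.8) = -239.6 kcal

ΔH°rxn = -239.6 kcal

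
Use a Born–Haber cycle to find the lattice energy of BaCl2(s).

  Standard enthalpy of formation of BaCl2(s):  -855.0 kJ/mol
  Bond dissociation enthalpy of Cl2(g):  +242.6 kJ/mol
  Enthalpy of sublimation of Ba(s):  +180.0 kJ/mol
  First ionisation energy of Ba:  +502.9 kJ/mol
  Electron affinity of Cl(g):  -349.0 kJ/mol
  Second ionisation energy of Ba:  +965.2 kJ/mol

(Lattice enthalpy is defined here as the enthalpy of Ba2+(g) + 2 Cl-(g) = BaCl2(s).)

ΔHf° = 1·ΔHsub + 1·(ΣIE) + 1·D(Cl2) + 2·EA + U
-855.0 = 1·(+180.0) + 1·(+1468.1) + 1·(+242.6) + 2·(-349.0) + U
U = -855.0 − (+1192.7) = -2047.7 kJ/mol

U = -2047.7 kJ/mol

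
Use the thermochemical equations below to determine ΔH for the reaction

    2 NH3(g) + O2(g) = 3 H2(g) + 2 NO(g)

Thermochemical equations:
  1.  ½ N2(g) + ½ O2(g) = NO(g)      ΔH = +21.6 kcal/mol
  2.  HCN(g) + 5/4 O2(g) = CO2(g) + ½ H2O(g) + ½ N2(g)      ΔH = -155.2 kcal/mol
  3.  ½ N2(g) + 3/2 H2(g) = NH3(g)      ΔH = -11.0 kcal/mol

ΔH = 65.2 kcal/mol

eq. 1 × 2 (scale by 2 for the 2 NO(g)): (2)·(+21.6) = +43.2 kcal/mol
eq. 2: not needed (CO2(g) appears nowhere else).
eq. 3 reversed and × 2 (NH3(g) must end up as a reactant; ×2 to match 2 NH3(g) in the target): (-2)·(-11.0) = +22.0 kcal/mol
Summing the manipulated equations, ΔH = (+43.2) + (+22.0) = 65.2 kcal/mol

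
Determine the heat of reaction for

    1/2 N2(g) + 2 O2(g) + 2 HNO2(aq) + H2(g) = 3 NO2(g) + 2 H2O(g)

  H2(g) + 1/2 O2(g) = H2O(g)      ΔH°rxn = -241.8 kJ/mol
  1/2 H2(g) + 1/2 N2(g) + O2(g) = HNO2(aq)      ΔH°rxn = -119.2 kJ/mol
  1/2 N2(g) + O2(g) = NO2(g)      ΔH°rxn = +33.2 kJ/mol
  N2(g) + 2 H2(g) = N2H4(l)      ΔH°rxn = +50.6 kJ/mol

ΔH°rxn = -145.6 kJ/mol

equation 1 × 2: (2)·(-241.8) = -483.6 kJ/mol
equation 2 reversed and × 2: (-2)·(-119.2) = +238.4 kJ/mol
equation 3 × 3: (3)·(+33.2) = +99.6 kJ/mol
equation 4: not needed.
ΔH°rxn = (-483.6) + (+238.4) + (+99.6) = -145.6 kJ/mol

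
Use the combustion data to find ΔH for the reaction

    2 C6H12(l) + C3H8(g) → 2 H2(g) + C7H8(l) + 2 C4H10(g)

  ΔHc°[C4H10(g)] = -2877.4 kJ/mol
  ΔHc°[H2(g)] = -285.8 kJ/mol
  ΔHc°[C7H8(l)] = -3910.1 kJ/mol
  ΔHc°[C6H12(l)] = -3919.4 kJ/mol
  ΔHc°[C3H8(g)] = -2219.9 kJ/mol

ΔH = 177.8 kJ/mol

With combustion enthalpies, reactants minus products:
= [2·(-3919.4) + 1·(-2219.9)] − [2·(-285.8) + 1·(-3910.1) + 2·(-2877.4)]
= 177.8 kJ/mol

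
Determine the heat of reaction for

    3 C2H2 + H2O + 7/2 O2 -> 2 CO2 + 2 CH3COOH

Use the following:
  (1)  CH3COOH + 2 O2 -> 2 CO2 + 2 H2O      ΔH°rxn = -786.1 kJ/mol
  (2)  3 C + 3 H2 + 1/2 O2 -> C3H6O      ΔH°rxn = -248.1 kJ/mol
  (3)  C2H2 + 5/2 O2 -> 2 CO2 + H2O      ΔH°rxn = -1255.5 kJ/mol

(1) reversed and × 2 (CH3COOH must end up as a product; ×2 to match 2 CH3COOH in the target): (-2)·(-786.1) = +1572.2 kJ/mol
(2): not needed (H2 appears nowhere else).
(3) × 3 (scale by 3 for the 3 C2H2): (3)·(-1255.5) = -3766.5 kJ/mol
Since enthalpy is a state function, ΔH°rxn = (+1572.2) + (-3766.5) = -2194.3 kJ/mol

ΔH°rxn = -2194.3 kJ/mol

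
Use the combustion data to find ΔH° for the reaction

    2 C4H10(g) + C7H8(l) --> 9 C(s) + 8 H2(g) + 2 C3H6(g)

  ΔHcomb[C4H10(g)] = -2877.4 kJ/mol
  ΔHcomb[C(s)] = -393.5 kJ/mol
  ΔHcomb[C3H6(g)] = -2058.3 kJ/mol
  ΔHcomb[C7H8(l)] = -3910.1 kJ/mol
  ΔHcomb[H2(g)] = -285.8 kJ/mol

ΔH° = 279.6 kJ/mol

With combustion enthalpies, reactants minus products:
= [2·(-2877.4) + 1·(-3910.1)] − [9·(-393.5) + 8·(-285.8) + 2·(-2058.3)]
= 279.6 kJ/mol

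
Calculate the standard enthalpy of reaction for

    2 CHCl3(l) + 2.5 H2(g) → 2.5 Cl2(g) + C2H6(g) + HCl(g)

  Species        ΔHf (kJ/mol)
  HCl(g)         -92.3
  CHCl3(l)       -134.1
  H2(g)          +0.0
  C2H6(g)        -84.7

ΔHrxn = 91.2 kJ/mol

Products: 5/2·(+0.0) + 1·(-84.7) + 1·(-92.3) = -177.0
Reactants: 2·(-134.1) + 5/2·(+0.0) = -268.2
ΔHrxn = (-177.0) − (-268.2) = 91.2 kJ/mol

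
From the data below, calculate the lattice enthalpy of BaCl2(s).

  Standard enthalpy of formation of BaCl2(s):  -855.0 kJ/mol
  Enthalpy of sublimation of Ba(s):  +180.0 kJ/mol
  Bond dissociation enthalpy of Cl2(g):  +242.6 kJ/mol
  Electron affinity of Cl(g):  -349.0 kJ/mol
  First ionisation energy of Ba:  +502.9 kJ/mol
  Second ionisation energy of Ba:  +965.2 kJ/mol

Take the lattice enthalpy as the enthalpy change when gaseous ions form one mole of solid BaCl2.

ΔHf° = 1·ΔHsub + 1·(ΣIE) + 1·D(Cl2) + 2·EA + U
-855.0 = 1·(+180.0) + 1·(+1468.1) + 1·(+242.6) + 2·(-349.0) + U
U = -855.0 − (+1192.7) = -2047.7 kJ/mol

U = -2047.7 kJ/mol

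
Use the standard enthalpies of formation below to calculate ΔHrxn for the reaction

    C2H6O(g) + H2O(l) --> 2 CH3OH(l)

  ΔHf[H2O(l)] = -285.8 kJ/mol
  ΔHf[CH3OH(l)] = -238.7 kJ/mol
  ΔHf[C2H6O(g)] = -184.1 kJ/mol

Products: 2·(-238.7) = -477.4
Reactants: 1·(-184.1) + 1·(-285.8) = -469.9
ΔHrxn = (-477.4) − (-469.9) = -7.5 kJ/mol

ΔHrxn = -7.5 kJ/mol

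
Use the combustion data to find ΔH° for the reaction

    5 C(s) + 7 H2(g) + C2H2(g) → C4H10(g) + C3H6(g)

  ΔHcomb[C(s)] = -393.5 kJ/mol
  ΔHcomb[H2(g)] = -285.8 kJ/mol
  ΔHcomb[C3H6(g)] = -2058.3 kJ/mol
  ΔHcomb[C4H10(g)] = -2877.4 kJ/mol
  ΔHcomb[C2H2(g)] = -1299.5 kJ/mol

ΔH° = -331.9 kJ/mol

With combustion enthalpies, reactants minus products:
= [5·(-393.5) + 7·(-285.8) + 1·(-1299.5)] − [1·(-2877.4) + 1·(-2058.3)]
= -331.9 kJ/mol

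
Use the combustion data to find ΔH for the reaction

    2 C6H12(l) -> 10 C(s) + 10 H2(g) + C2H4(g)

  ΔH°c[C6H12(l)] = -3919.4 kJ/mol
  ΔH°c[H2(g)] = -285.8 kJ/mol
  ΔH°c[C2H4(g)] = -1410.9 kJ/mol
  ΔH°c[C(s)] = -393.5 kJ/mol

ΔH = 365.1 kJ/mol

Using ΔH = Σ nΔHc°(reactants) − Σ nΔHc°(products):
= [2·(-3919.4)] − [10·(-393.5) + 10·(-285.8) + 1·(-1410.9)]
= 365.1 kJ/mol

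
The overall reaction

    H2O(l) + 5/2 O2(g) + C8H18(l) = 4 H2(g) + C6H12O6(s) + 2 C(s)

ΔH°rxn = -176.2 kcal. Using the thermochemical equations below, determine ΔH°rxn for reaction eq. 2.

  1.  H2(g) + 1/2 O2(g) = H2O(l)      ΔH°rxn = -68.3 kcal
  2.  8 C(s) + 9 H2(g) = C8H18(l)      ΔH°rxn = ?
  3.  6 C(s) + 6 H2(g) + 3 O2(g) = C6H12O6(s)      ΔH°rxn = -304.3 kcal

ΔH°rxn = -59.8 kcal

eq. 1 reversed: +68.3 kcal
eq. 2 reversed: contributes −x
eq. 3 as written: -304.3 kcal
-176.2 = (+68.3) + (-304.3) − x
x = (-176.2 − (-236.0)) / (-1) = -59.8 kcal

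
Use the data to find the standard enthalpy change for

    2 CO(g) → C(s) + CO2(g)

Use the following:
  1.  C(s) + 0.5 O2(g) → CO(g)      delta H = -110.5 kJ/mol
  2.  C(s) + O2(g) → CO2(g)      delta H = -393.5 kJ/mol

eq. 1 reversed and × 2 (CO(g) must end up as a reactant; scale by 2 for the 2 CO(g)): (-2)·(-110.5) = +221.0 kJ/mol
eq. 2 as written (CO2(g) already on the product side): -393.5 kJ/mol
By Hess's law, delta H = (-2)·(-110.5) + (1)·(-393.5) = -172.5 kJ/mol

delta H = -172.5 kJ/mol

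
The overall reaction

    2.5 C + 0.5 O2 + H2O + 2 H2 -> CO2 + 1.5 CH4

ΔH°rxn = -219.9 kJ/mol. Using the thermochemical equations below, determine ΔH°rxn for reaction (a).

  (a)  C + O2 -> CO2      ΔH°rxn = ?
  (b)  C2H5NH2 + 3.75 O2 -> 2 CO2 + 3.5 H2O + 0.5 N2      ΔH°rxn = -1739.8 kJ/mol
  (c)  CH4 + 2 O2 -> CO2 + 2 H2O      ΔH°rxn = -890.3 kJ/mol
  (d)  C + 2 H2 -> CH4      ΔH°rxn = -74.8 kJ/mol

ΔH°rxn = -393.5 kJ/mol

(a) × 3/2: contributes 3/2·x
(b): not needed (C2H5NH2 appears nowhere else).
(c) reversed and × 1/2: (-1/2)·(-890.3) = +445.15 kJ/mol
(d) as written (H2 already on the reactant side): -74.8 kJ/mol
-219.9 = (+445.15) + (-74.8) + 3/2·x
x = (-219.9 − (+370.35)) / (3/2) = -393.5 kJ/mol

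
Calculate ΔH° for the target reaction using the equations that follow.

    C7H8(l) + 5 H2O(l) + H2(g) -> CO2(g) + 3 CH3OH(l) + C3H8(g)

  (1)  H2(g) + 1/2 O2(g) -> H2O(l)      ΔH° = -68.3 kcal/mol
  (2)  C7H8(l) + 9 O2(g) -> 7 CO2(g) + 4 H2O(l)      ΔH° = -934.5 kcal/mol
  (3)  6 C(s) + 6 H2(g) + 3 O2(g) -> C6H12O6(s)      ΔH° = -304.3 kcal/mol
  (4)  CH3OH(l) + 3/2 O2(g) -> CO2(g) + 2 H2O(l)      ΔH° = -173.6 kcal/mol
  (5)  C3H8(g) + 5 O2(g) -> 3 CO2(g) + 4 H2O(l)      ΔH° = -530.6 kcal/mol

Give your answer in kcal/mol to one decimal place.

(1) as written: -68.3 kcal/mol
(2) as written: -934.5 kcal/mol
(3): not needed.
(4) reversed and × 3: (-3)·(-173.6) = +520.8 kcal/mol
(5) reversed: +530.6 kcal/mol
Since enthalpy is a state function, ΔH° = (1)·(-68.3) + (1)·(-934.5) + (-3)·(-173.6) + (-1)·(-530.6) = 48.6 kcal/mol

ΔH° = 48.6 kcal/mol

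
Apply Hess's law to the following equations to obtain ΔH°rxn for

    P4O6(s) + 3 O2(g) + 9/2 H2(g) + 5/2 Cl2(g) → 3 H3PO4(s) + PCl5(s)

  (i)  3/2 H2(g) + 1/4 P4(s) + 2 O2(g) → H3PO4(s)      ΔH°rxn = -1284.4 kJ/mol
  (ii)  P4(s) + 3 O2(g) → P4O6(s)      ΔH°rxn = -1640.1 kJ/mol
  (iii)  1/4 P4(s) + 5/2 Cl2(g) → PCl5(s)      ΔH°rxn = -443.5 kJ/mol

(i) × 3: (3)·(-1284.4) = -3853.2 kJ/mol
(ii) reversed: +1640.1 kJ/mol
(iii) as written: -443.5 kJ/mol
ΔH°rxn = (3)·(-1284.4) + (-1)·(-1640.1) + (1)·(-443.5) = -2656.6 kJ/mol

ΔH°rxn = -2656.6 kJ/mol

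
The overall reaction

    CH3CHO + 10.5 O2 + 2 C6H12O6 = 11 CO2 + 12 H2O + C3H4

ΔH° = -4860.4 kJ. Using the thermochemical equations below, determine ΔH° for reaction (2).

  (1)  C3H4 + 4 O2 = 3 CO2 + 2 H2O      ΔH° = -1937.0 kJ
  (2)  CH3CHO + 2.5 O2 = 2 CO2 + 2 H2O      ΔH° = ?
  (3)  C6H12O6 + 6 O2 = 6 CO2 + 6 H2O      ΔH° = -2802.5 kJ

(1) reversed: +1937.0 kJ
(2) as written: contributes x
(3) × 2: (2)·(-2802.5) = -5605.0 kJ
-4860.4 = (+1937.0) + (-5605.0) + x
x = (-4860.4 − (-3668.0)) / (1) = -1192.4 kJ

ΔH° = -1192.4 kJ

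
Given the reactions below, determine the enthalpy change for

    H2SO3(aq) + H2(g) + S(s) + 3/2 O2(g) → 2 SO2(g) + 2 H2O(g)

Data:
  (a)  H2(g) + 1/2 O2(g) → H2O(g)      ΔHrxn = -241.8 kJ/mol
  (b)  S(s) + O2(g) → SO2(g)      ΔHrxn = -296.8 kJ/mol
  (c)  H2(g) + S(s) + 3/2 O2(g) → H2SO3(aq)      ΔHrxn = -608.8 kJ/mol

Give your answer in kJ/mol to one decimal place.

(a) × 2 (×2 to match 2 H2O(g) in the target): (2)·(-241.8) = -483.6 kJ/mol
(b) × 2 (scale by 2 for the 2 SO2(g)): (2)·(-296.8) = -593.6 kJ/mol
(c) reversed (H2SO3(aq) must end up as a reactant): +608.8 kJ/mol
Since enthalpy is a state function, ΔHrxn = (-483.6) + (-593.6) + (+608.8) = -468.4 kJ/mol

ΔHrxn = -468.4 kJ/mol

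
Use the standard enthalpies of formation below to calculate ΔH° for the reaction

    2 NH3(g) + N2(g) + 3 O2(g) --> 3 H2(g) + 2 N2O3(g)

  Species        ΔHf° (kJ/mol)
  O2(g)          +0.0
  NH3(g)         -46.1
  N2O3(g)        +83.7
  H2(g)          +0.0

ΔH° = 259.6 kJ/mol

ΔH°rxn = Σ nΔHf°(products) − Σ nΔHf°(reactants).
Products: 3·(+0.0) + 2·(+83.7) = +167.4
Reactants: 2·(-46.1) + 1·(+0.0) + 3·(+0.0) = -92.2
ΔH° = (+167.4) − (-92.2) = 259.6 kJ/mol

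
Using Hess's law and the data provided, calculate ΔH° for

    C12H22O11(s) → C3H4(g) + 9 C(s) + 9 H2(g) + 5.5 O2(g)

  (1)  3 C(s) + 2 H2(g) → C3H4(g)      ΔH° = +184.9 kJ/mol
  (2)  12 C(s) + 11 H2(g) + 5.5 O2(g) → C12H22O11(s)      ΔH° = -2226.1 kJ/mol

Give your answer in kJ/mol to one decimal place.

(1) as written (C3H4(g) already on the product side): +184.9 kJ/mol
(2) reversed (C12H22O11(s) must end up as a reactant): +2226.1 kJ/mol
Summing the manipulated equations, ΔH° = (1)·(+184.9) + (-1)·(-2226.1) = 2411.0 kJ/mol

ΔH° = 2411.0 kJ/mol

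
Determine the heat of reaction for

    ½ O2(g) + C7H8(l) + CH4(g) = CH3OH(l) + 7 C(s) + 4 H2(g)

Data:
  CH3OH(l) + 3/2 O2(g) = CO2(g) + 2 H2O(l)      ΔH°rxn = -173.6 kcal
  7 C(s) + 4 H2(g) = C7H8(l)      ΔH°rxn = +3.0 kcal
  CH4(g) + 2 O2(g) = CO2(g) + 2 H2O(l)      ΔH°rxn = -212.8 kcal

ΔH°rxn = -42.2 kcal

equation 1 reversed (reverse to put CH3OH(l) on the product side): +173.6 kcal
equation 2 reversed (C7H8(l) must end up as a reactant): -3.0 kcal
equation 3 as written (CH4(g) already on the reactant side): -212.8 kcal
Summing the manipulated equations, ΔH°rxn = (+173.6) + (-3.0) + (-212.8) = -42.2 kcal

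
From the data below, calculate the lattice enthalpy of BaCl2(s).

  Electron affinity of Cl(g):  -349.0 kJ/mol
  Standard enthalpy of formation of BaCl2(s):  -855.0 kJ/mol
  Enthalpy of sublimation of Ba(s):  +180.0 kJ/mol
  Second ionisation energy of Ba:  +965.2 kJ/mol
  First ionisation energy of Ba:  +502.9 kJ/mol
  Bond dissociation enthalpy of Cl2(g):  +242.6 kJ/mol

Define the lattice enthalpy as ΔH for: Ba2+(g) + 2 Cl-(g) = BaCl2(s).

ΔHf° = 1·ΔHsub + 1·(ΣIE) + 1·D(Cl2) + 2·EA + U
-855.0 = 1·(+180.0) + 1·(+1468.1) + 1·(+242.6) + 2·(-349.0) + U
U = -855.0 − (+1192.7) = -2047.7 kJ/mol

U = -2047.7 kJ/mol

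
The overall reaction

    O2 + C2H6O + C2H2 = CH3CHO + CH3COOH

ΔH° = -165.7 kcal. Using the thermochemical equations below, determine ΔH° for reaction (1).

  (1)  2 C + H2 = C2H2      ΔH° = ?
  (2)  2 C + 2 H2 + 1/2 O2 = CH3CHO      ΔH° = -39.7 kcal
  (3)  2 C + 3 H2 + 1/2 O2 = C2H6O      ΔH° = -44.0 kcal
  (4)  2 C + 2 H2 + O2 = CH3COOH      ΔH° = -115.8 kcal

(1) reversed: contributes −x
(2) as written: -39.7 kcal
(3) reversed: +44.0 kcal
(4) as written: -115.8 kcal
-165.7 = (-39.7) + (+44.0) + (-115.8) − x
x = (-165.7 − (-111.5)) / (-1) = 54.2 kcal

ΔH° = 54.2 kcal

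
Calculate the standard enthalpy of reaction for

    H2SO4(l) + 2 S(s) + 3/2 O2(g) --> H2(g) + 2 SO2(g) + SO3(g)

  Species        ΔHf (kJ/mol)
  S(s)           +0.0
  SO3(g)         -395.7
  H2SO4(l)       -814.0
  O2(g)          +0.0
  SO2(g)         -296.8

ΔH° = -175.3 kJ/mol

ΔH°rxn = Σ nΔHf°(products) − Σ nΔHf°(reactants).
Products: 1·(+0.0) + 2·(-296.8) + 1·(-395.7) = -989.3
Reactants: 1·(-814.0) + 2·(+0.0) + 3/2·(+0.0) = -814.0
ΔH° = (-989.3) − (-814.0) = -175.3 kJ/mol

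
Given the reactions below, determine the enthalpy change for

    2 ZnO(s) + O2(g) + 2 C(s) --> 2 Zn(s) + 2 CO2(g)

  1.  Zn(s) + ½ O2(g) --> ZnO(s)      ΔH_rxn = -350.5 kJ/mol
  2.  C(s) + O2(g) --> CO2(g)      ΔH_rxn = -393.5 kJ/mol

ΔH_rxn = -86.0 kJ/mol

eq. 1 reversed and × 2: (-2)·(-350.5) = +701.0 kJ/mol
eq. 2 × 2: (2)·(-393.5) = -787.0 kJ/mol
Since enthalpy is a state function, ΔH_rxn = (+701.0) + (-787.0) = -86.0 kJ/mol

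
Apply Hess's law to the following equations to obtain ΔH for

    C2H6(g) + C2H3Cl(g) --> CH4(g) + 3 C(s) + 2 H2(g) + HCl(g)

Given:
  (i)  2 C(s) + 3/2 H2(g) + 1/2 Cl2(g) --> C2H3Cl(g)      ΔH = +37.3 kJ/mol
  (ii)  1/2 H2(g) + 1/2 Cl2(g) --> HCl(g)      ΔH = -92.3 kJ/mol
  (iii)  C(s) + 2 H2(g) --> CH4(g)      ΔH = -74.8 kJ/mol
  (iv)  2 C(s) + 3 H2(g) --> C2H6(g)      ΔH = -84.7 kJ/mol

(i) reversed: -37.3 kJ/mol
(ii) as written: -92.3 kJ/mol
(iii) as written: -74.8 kJ/mol
(iv) reversed: +84.7 kJ/mol
Since enthalpy is a state function, ΔH = (-37.3) + (-92.3) + (-74.8) + (+84.7) = -119.7 kJ/mol

ΔH = -119.7 kJ/mol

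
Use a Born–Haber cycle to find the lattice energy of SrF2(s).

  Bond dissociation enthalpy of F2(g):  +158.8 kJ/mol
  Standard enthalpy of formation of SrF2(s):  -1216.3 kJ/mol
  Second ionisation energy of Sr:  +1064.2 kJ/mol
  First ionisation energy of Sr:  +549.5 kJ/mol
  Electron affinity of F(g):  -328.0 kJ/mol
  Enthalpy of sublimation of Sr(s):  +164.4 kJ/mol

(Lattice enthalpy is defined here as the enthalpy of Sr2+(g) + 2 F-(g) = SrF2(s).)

U = -2497.2 kJ/mol

ΔHf° = 1·ΔHsub + 1·(ΣIE) + 1·D(F2) + 2·EA + U
-1216.3 = 1·(+164.4) + 1·(+1613.7) + 1·(+158.8) + 2·(-328.0) + U
U = -1216.3 − (+1280.9) = -2497.2 kJ/mol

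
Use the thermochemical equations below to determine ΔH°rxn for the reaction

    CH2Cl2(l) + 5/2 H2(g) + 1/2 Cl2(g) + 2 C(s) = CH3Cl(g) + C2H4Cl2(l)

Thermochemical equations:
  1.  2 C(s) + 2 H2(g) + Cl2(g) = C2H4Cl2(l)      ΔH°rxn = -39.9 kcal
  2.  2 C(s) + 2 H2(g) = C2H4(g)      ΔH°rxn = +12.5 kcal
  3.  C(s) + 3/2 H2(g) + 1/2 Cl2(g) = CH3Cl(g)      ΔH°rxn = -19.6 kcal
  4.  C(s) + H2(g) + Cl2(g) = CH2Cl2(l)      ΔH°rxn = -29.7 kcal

ΔH°rxn = -29.8 kcal

eq. 1 as written: -39.9 kcal
eq. 2: not needed.
eq. 3 as written: -19.6 kcal
eq. 4 reversed: +29.7 kcal
ΔH°rxn = (1)·(-39.9) + (1)·(-19.6) + (-1)·(-29.7) = -29.8 kcal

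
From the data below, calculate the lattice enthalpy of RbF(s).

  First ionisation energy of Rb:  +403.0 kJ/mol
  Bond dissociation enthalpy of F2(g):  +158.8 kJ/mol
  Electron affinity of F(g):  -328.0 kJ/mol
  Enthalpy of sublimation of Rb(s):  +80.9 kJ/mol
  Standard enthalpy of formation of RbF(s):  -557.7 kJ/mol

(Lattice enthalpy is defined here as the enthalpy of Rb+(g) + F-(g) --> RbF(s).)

ΔHf° = 1·ΔHsub + 1·(ΣIE) + 1/2·D(F2) + 1·EA + U
-557.7 = 1·(+80.9) + 1·(+403.0) + 1/2·(+158.8) + 1·(-328.0) + U
U = -557.7 − (+235.3) = -793.0 kJ/mol

U = -793.0 kJ/mol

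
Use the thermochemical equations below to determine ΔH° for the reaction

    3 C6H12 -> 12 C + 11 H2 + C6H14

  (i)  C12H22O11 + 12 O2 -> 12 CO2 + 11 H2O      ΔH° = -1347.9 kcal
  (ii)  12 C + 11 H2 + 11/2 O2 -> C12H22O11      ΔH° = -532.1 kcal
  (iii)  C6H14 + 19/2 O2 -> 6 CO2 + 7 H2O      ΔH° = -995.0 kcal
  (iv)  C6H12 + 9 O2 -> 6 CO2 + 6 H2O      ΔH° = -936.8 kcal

ΔH° = 64.6 kcal

(i) reversed: +1347.9 kcal
(ii) reversed: +532.1 kcal
(iii) reversed: +995.0 kcal
(iv) × 3: (3)·(-936.8) = -2810.4 kcal
Summing the manipulated equations, ΔH° = (+1347.9) + (+532.1) + (+995.0) + (-2810.4) = 64.6 kcal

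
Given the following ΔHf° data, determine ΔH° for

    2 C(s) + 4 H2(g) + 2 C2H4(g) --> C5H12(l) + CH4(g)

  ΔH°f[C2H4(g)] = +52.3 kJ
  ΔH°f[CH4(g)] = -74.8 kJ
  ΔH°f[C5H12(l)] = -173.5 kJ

ΔH°rxn = Σ nΔHf°(products) − Σ nΔHf°(reactants).
Products: 1·(-173.5) + 1·(-74.8) = -248.3
Reactants: 2·(+0.0) + 4·(+0.0) + 2·(+52.3) = +104.6
ΔH° = (-248.3) − (+104.6) = -352.9 kJ

ΔH° = -352.9 kJ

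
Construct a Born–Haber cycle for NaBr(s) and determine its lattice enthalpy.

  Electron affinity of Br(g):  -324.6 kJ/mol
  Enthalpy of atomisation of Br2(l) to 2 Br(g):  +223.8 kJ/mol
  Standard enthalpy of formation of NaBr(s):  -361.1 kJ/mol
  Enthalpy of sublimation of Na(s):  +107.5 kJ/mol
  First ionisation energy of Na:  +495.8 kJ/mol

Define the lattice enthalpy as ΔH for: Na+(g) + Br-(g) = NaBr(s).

ΔHf° = 1·ΔHsub + 1·(ΣIE) + 1/2·D(Br2) + 1·EA + U
-361.1 = 1·(+107.5) + 1·(+495.8) + 1/2·(+223.8) + 1·(-324.6) + U
U = -361.1 − (+390.6) = -751.7 kJ/mol

U = -751.7 kJ/mol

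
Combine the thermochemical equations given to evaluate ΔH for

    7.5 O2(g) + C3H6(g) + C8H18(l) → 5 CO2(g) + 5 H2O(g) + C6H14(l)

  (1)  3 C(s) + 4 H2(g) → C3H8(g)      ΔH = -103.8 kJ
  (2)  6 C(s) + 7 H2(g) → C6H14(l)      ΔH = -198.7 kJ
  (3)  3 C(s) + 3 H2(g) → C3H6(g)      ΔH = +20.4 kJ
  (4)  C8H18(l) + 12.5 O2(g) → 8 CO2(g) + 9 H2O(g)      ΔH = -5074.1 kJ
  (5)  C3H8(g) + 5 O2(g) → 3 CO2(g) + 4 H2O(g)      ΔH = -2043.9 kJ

(1) reversed: +103.8 kJ
(2) as written: -198.7 kJ
(3) reversed: -20.4 kJ
(4) as written: -5074.1 kJ
(5) reversed: +2043.9 kJ
ΔH = (-1)·(-103.8) + (1)·(-198.7) + (-1)·(+20.4) + (1)·(-5074.1) + (-1)·(-2043.9) = -3145.5 kJ

ΔH = -3145.5 kJ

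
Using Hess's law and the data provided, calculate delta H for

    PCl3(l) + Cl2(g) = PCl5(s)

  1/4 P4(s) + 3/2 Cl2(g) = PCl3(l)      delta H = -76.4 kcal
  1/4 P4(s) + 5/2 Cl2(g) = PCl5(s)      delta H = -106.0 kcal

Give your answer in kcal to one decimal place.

equation 1 reversed: +76.4 kcal
equation 2 as written: -106.0 kcal
Combining the equations, delta H = (+76.4) + (-106.0) = -29.6 kcal

delta H = -29.6 kcal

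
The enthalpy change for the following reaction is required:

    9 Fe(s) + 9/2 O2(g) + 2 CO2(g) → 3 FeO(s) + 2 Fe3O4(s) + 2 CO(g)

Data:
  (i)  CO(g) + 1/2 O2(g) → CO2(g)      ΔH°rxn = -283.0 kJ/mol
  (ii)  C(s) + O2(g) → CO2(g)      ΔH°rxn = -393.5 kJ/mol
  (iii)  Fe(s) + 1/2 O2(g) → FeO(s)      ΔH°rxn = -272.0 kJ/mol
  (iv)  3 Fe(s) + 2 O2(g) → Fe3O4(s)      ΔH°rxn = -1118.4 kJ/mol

ΔH°rxn = -2486.8 kJ/mol

(i) reversed and × 2: (-2)·(-283.0) = +566.0 kJ/mol
(ii): not needed.
(iii) × 3: (3)·(-272.0) = -816.0 kJ/mol
(iv) × 2: (2)·(-1118.4) = -2236.8 kJ/mol
Combining the equations, ΔH°rxn = (+566.0) + (-816.0) + (-2236.8) = -2486.8 kJ/mol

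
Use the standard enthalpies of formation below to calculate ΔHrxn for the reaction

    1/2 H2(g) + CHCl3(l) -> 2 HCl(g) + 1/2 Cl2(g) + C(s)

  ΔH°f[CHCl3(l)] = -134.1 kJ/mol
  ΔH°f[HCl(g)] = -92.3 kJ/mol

ΔHrxn = -50.5 kJ/mol

Products: 2·(-92.3) + 1/2·(+0.0) + 1·(+0.0) = -184.6
Reactants: 1/2·(+0.0) + 1·(-134.1) = -134.1
ΔHrxn = (-184.6) − (-134.1) = -50.5 kJ/mol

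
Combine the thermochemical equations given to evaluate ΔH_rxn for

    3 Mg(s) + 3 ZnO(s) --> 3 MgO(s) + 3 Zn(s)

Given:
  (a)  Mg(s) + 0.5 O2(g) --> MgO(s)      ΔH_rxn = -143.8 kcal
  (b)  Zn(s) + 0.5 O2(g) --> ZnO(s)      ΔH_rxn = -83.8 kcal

(a) × 3: (3)·(-143.8) = -431.4 kcal
(b) reversed and × 3: (-3)·(-83.8) = +251.4 kcal
ΔH_rxn = (-431.4) + (+251.4) = -180.0 kcal

ΔH_rxn = -180.0 kcal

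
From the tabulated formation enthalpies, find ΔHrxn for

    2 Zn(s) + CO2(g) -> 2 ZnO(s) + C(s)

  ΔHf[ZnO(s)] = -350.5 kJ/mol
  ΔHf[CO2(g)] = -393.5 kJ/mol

Products: 2·(-350.5) + 1·(+0.0) = -701.0
Reactants: 2·(+0.0) + 1·(-393.5) = -393.5
ΔHrxn = (-701.0) − (-393.5) = -307.5 kJ/mol

ΔHrxn = -307.5 kJ/mol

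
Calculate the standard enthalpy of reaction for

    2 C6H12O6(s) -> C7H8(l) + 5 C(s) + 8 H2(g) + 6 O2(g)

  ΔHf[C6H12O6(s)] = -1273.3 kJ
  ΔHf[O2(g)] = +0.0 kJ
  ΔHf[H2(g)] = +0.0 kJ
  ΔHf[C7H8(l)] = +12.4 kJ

ΔH°rxn = Σ nΔHf°(products) − Σ nΔHf°(reactants).
Products: 1·(+12.4) + 5·(+0.0) + 8·(+0.0) + 6·(+0.0) = +12.4
Reactants: 2·(-1273.3) = -2546.6
ΔH°rxn = (+12.4) − (-2546.6) = 2559.0 kJ

ΔH°rxn = 2559.0 kJ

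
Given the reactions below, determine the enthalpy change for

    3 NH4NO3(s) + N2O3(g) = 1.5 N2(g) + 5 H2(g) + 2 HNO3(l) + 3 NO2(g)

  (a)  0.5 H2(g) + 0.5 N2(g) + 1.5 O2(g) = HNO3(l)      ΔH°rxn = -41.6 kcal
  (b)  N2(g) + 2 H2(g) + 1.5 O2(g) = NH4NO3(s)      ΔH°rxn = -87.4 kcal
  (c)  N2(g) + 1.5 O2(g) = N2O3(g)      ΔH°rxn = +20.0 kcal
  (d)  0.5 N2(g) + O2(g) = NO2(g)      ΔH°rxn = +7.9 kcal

(a) × 2: (2)·(-41.6) = -83.2 kcal
(b) reversed and × 3: (-3)·(-87.4) = +262.2 kcal
(c) reversed: -20.0 kcal
(d) × 3: (3)·(+7.9) = +23.7 kcal
ΔH°rxn = (-83.2) + (+262.2) + (-20.0) + (+23.7) = 182.7 kcal

ΔH°rxn = 182.7 kcal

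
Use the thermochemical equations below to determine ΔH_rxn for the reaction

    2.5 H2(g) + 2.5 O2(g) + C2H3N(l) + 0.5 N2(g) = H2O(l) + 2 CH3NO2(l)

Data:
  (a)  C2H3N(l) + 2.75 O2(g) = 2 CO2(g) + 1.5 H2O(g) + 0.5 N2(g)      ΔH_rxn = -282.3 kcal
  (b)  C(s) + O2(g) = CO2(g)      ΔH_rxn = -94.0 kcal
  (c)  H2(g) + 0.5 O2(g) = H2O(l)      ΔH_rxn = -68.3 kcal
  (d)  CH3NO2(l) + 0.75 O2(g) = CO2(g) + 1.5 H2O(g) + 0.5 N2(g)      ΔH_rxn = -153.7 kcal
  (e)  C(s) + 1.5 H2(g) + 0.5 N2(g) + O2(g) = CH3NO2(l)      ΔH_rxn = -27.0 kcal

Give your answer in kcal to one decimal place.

(a) as written (C2H3N(l) already on the reactant side): -282.3 kcal
(b) reversed: +94.0 kcal
(c) as written (H2O(l) already on the product side): -68.3 kcal
(d) reversed: +153.7 kcal
(e) as written: -27.0 kcal
Summing the manipulated equations, ΔH_rxn = (-282.3) + (+94.0) + (-68.3) + (+153.7) + (-27.0) = -129.9 kcal

ΔH_rxn = -129.9 kcal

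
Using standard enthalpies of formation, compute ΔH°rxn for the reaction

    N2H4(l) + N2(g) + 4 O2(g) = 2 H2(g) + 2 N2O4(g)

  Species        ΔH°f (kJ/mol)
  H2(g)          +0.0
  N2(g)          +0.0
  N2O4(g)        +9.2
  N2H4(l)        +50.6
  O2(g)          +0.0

ΔH°rxn = Σ nΔHf°(products) − Σ nΔHf°(reactants).
Products: 2·(+0.0) + 2·(+9.2) = +18.4
Reactants: 1·(+50.6) + 1·(+0.0) + 4·(+0.0) = +50.6
ΔH°rxn = (+18.4) − (+50.6) = -32.2 kJ/mol

ΔH°rxn = -32.2 kJ/mol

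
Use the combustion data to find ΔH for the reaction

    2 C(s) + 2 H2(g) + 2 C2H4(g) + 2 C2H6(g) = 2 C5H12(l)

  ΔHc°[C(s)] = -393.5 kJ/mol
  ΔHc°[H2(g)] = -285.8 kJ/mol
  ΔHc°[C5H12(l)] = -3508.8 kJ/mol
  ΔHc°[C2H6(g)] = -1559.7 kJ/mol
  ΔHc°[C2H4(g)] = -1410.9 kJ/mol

ΔH = -282.2 kJ/mol

Using ΔH = Σ nΔHc°(reactants) − Σ nΔHc°(products):
= [2·(-393.5) + 2·(-285.8) + 2·(-1410.9) + 2·(-1559.7)] − [2·(-3508.8)]
= -282.2 kJ/mol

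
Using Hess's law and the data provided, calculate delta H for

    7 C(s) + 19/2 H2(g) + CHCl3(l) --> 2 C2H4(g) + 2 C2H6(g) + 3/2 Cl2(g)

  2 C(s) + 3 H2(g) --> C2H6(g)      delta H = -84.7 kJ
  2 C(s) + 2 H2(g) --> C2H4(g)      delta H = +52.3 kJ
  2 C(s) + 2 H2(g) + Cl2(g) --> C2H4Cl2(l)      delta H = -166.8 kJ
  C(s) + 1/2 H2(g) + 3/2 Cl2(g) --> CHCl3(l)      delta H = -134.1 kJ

equation 1 × 2 (×2 to match 2 C2H6(g) in the target): (2)·(-84.7) = -169.4 kJ
equation 2 × 2 (×2 to match 2 C2H4(g) in the target): (2)·(+52.3) = +104.6 kJ
equation 3: not needed (C2H4Cl2(l) appears nowhere else).
equation 4 reversed (CHCl3(l) must end up as a reactant): +134.1 kJ
Combining the equations, delta H = (-169.4) + (+104.6) + (+134.1) = 69.3 kJ

delta H = 69.3 kJ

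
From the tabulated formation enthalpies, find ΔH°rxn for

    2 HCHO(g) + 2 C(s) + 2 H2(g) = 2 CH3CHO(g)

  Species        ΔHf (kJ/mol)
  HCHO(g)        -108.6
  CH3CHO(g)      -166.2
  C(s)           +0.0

ΔH°rxn = -115.2 kJ/mol

Products: 2·(-166.2) = -332.4
Reactants: 2·(-108.6) + 2·(+0.0) + 2·(+0.0) = -217.2
ΔH°rxn = (-332.4) − (-217.2) = -115.2 kJ/mol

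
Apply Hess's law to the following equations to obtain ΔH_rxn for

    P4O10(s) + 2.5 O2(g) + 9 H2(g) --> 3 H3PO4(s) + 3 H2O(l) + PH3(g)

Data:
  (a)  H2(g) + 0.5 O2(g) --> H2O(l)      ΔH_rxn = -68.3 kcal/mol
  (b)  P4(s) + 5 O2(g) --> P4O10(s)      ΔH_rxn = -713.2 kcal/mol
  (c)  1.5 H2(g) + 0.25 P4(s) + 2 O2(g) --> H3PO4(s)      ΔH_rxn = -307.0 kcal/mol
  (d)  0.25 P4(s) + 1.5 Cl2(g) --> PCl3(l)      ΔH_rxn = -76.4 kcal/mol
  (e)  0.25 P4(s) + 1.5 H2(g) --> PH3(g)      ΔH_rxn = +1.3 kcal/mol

ΔH_rxn = -411.4 kcal/mol

(a) × 3 (scale by 3 for the 3 H2O(l)): (3)·(-68.3) = -204.9 kcal/mol
(b) reversed (P4O10(s) must end up as a reactant): +713.2 kcal/mol
(c) × 3 (scale by 3 for the 3 H3PO4(s)): (3)·(-307.0) = -921.0 kcal/mol
(d): not needed (Cl2(g) appears nowhere else).
(e) as written (PH3(g) already on the product side): +1.3 kcal/mol
ΔH_rxn = (3)·(-68.3) + (-1)·(-713.2) + (3)·(-307.0) + (1)·(+1.3) = -411.4 kcal/mol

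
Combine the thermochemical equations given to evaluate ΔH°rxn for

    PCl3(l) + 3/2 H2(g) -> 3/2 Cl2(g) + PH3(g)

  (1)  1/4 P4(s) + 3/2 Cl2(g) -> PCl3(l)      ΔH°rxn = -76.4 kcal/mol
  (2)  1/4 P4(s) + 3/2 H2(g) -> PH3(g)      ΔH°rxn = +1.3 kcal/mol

ΔH°rxn = 77.7 kcal/mol

(1) reversed: +76.4 kcal/mol
(2) as written: +1.3 kcal/mol
ΔH°rxn = (-1)·(-76.4) + (1)·(+1.3) = 77.7 kcal/mol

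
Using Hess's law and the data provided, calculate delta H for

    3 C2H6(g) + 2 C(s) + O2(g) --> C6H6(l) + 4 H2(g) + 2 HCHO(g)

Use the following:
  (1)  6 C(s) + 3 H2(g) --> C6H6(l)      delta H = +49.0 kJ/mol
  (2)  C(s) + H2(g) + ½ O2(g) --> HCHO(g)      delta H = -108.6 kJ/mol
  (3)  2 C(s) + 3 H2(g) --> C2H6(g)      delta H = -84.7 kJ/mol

delta H = 85.9 kJ/mol

(1) as written (C6H6(l) already on the product side): +49.0 kJ/mol
(2) × 2 (×2 to match 2 HCHO(g) in the target): (2)·(-108.6) = -217.2 kJ/mol
(3) reversed and × 3 (C2H6(g) must end up as a reactant; ×3 to match 3 C2H6(g) in the target): (-3)·(-84.7) = +254.1 kJ/mol
delta H = (1)·(+49.0) + (2)·(-108.6) + (-3)·(-84.7) = 85.9 kJ/mol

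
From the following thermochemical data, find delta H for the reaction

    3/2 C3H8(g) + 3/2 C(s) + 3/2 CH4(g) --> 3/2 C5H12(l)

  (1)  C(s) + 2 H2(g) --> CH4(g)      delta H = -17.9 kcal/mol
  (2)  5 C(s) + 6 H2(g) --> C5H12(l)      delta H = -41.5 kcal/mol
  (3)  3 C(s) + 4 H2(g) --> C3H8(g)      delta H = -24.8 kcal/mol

(1) reversed and × 3/2: (-3/2)·(-17.9) = +26.85 kcal/mol
(2) × 3/2: (3/2)·(-41.5) = -62.25 kcal/mol
(3) reversed and × 3/2: (-3/2)·(-24.8) = +37.2 kcal/mol
Combining the equations, delta H = (-3/2)·(-17.9) + (3/2)·(-41.5) + (-3/2)·(-24.8) = 1.8 kcal/mol

delta H = 1.8 kcal/mol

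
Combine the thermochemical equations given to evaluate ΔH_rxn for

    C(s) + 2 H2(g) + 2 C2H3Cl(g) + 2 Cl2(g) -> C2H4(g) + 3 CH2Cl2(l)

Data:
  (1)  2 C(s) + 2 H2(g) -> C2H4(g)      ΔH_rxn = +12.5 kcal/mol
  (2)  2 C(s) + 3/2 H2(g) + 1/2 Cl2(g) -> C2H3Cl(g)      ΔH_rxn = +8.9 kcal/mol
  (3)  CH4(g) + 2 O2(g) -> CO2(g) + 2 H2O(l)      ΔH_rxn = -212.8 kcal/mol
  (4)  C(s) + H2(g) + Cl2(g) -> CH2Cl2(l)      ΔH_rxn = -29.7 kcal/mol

ΔH_rxn = -94.4 kcal/mol

(1) as written (C2H4(g) already on the product side): +12.5 kcal/mol
(2) reversed and × 2 (C2H3Cl(g) must end up as a reactant; scale by 2 for the 2 C2H3Cl(g)): (-2)·(+8.9) = -17.8 kcal/mol
(3): not needed (O2(g) appears nowhere else).
(4) × 3 (×3 to match 3 CH2Cl2(l) in the target): (3)·(-29.7) = -89.1 kcal/mol
ΔH_rxn = (+12.5) + (-17.8) + (-89.1) = -94.4 kcal/mol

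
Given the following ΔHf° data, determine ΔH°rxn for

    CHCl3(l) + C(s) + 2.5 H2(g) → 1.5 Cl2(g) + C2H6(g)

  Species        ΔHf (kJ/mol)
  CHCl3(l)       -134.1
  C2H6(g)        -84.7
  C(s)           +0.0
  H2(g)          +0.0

ΔH°rxn = Σ nΔHf°(products) − Σ nΔHf°(reactants).
Products: 3/2·(+0.0) + 1·(-84.7) = -84.7
Reactants: 1·(-134.1) + 1·(+0.0) + 5/2·(+0.0) = -134.1
ΔH°rxn = (-84.7) − (-134.1) = 49.4 kJ/mol

ΔH°rxn = 49.4 kJ/mol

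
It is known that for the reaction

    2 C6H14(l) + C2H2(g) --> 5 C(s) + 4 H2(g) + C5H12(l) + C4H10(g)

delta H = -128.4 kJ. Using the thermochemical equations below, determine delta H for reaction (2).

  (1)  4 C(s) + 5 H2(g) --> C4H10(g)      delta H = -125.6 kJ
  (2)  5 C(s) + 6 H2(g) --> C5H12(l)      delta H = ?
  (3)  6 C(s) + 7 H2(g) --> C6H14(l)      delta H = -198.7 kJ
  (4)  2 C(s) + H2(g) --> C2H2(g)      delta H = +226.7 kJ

(1) as written: -125.6 kJ
(2) as written: contributes x
(3) reversed and × 2: (-2)·(-198.7) = +397.4 kJ
(4) reversed: -226.7 kJ
-128.4 = (-125.6) + (+397.4) + (-226.7) + x
x = (-128.4 − (+45.1)) / (1) = -173.5 kJ

delta H = -173.5 kJ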